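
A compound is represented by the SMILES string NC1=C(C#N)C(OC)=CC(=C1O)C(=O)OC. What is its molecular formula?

Walk through each heavy atom and fill implicit hydrogens from standard valence (C 4, N 3, O 2, S 2, halogen 1):
  atom 1: N, bond orders sum to 1 (valence 3) → 2 H
  atom 2: C, bond orders sum to 4 (valence 4) → 0 H
  atom 3: C, bond orders sum to 4 (valence 4) → 0 H
  atom 4: C, bond orders sum to 4 (valence 4) → 0 H
  atom 5: N, bond orders sum to 3 (valence 3) → 0 H
  atom 6: C, bond orders sum to 4 (valence 4) → 0 H
  atom 7: O, bond orders sum to 2 (valence 2) → 0 H
  atom 8: C, bond orders sum to 1 (valence 4) → 3 H
  atom 9: C, bond orders sum to 3 (valence 4) → 1 H
  atom 10: C, bond orders sum to 4 (valence 4) → 0 H
  atom 11: C, bond orders sum to 4 (valence 4) → 0 H
  atom 12: O, bond orders sum to 1 (valence 2) → 1 H
  atom 13: C, bond orders sum to 4 (valence 4) → 0 H
  atom 14: O, bond orders sum to 2 (valence 2) → 0 H
  atom 15: O, bond orders sum to 2 (valence 2) → 0 H
  atom 16: C, bond orders sum to 1 (valence 4) → 3 H
Totals → C:10, H:10, N:2, O:4.
In Hill order: C10H10N2O4.

C10H10N2O4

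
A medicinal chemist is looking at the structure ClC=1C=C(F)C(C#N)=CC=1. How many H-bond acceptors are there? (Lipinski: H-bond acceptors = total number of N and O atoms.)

N atoms: 1; O atoms: 0.
Lipinski HBA = 1 + 0 = 1.

1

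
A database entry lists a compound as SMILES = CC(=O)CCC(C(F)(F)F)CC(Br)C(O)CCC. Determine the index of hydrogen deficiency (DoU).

1

Molecular formula: C12H20BrF3O2.
DoU = (2C + 2 + N − H − X) / 2, where X is the halogen count and O/S are ignored.
    = (2·12 + 2 + 0 − 20 − 4) / 2 = 2 / 2 = 1.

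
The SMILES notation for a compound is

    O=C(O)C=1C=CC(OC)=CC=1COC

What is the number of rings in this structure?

In SMILES, each pair of matching ring-closure digits denotes one ring-closing bond; the number of such bonds equals the number of independent rings.
Ring-closure bonds here: 1.

1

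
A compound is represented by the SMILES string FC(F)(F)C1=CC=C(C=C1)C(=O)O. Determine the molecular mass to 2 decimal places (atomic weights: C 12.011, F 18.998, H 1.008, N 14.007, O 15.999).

190.12 g/mol

First, the molecular formula is C8H5F3O2 (counting implicit H from valence).
  C: 8 × 12.011 = 96.088
  F: 3 × 18.998 = 56.994
  H: 5 × 1.008 = 5.040
  O: 2 × 15.999 = 31.998
Sum: 8×12.011 + 3×18.998 + 5×1.008 + 2×15.999 = 190.120 → 190.12 g/mol.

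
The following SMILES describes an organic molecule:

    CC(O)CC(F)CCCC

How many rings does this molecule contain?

In SMILES, each pair of matching ring-closure digits denotes one ring-closing bond; the number of such bonds equals the number of independent rings.
Ring-closure bonds here: 0.

0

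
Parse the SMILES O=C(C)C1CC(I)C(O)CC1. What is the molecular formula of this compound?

Walk through each heavy atom and fill implicit hydrogens from standard valence (C 4, N 3, O 2, S 2, halogen 1):
  atom 1: O, bond orders sum to 2 (valence 2) → 0 H
  atom 2: C, bond orders sum to 4 (valence 4) → 0 H
  atom 3: C, bond orders sum to 1 (valence 4) → 3 H
  atom 4: C, bond orders sum to 3 (valence 4) → 1 H
  atom 5: C, bond orders sum to 2 (valence 4) → 2 H
  atom 6: C, bond orders sum to 3 (valence 4) → 1 H
  atom 7: I (halogen, monovalent) → 0 H
  atom 8: C, bond orders sum to 3 (valence 4) → 1 H
  atom 9: O, bond orders sum to 1 (valence 2) → 1 H
  atom 10: C, bond orders sum to 2 (valence 4) → 2 H
  atom 11: C, bond orders sum to 2 (valence 4) → 2 H
Totals → C:8, H:13, I:1, O:2.

C8H13IO2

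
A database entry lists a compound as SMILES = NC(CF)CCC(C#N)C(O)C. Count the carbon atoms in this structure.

Count every carbon token in the SMILES (each C, including those in ring-closure positions and inside branches).
Carbon count: 8.

8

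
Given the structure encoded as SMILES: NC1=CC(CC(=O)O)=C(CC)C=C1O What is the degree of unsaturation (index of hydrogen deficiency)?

5

Degree of unsaturation = (number of rings) + (number of π bonds).
Ring closures in the SMILES: 1.
π bonds: 4 double bonds (each 1 DoU) → 4 DoU from unsaturation.
Total DoU = 1 + 4 = 5.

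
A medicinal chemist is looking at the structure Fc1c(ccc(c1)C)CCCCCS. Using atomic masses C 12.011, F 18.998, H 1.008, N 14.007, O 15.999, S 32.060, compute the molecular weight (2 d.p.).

212.33 g/mol

First, the molecular formula is C12H17FS (counting implicit H from valence).
  C: 12 × 12.011 = 144.132
  F: 1 × 18.998 = 18.998
  H: 17 × 1.008 = 17.136
  S: 1 × 32.060 = 32.060
Sum: 12×12.011 + 1×18.998 + 17×1.008 + 1×32.060 = 212.326 → 212.33 g/mol.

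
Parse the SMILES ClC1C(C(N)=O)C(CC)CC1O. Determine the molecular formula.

Walk through each heavy atom and fill implicit hydrogens from standard valence (C 4, N 3, O 2, S 2, halogen 1):
  atom 1: Cl (halogen, monovalent) → 0 H
  atom 2: C, bond orders sum to 3 (valence 4) → 1 H
  atom 3: C, bond orders sum to 3 (valence 4) → 1 H
  atom 4: C, bond orders sum to 4 (valence 4) → 0 H
  atom 5: N, bond orders sum to 1 (valence 3) → 2 H
  atom 6: O, bond orders sum to 2 (valence 2) → 0 H
  atom 7: C, bond orders sum to 3 (valence 4) → 1 H
  atom 8: C, bond orders sum to 2 (valence 4) → 2 H
  atom 9: C, bond orders sum to 1 (valence 4) → 3 H
  atom 10: C, bond orders sum to 2 (valence 4) → 2 H
  atom 11: C, bond orders sum to 3 (valence 4) → 1 H
  atom 12: O, bond orders sum to 1 (valence 2) → 1 H
Totals → C:8, H:14, Cl:1, N:1, O:2.
In Hill order: C8H14ClNO2.

C8H14ClNO2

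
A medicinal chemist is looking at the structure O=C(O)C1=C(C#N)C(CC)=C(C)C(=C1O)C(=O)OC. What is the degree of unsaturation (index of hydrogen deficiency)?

Degree of unsaturation = (number of rings) + (number of π bonds).
Ring closures in the SMILES: 1.
π bonds: 5 double bonds (each 1 DoU), 1 triple bond (each 2 DoU) → 7 DoU from unsaturation.
Total DoU = 1 + 7 = 8.

8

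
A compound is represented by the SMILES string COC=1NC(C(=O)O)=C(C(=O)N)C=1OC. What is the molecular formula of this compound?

Walk through each heavy atom and fill implicit hydrogens from standard valence (C 4, N 3, O 2, S 2, halogen 1):
  atom 1: C, bond orders sum to 1 (valence 4) → 3 H
  atom 2: O, bond orders sum to 2 (valence 2) → 0 H
  atom 3: C, bond orders sum to 4 (valence 4) → 0 H
  atom 4: N, bond orders sum to 2 (valence 3) → 1 H
  atom 5: C, bond orders sum to 4 (valence 4) → 0 H
  atom 6: C, bond orders sum to 4 (valence 4) → 0 H
  atom 7: O, bond orders sum to 2 (valence 2) → 0 H
  atom 8: O, bond orders sum to 1 (valence 2) → 1 H
  atom 9: C, bond orders sum to 4 (valence 4) → 0 H
  atom 10: C, bond orders sum to 4 (valence 4) → 0 H
  atom 11: O, bond orders sum to 2 (valence 2) → 0 H
  atom 12: N, bond orders sum to 1 (valence 3) → 2 H
  atom 13: C, bond orders sum to 4 (valence 4) → 0 H
  atom 14: O, bond orders sum to 2 (valence 2) → 0 H
  atom 15: C, bond orders sum to 1 (valence 4) → 3 H
Totals → C:8, H:10, N:2, O:5.

C8H10N2O5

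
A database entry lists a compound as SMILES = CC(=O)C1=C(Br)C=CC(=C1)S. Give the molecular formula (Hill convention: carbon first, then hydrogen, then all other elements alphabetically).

C8H7BrOS

Walk through each heavy atom and fill implicit hydrogens from standard valence (C 4, N 3, O 2, S 2, halogen 1):
  atom 1: C, bond orders sum to 1 (valence 4) → 3 H
  atom 2: C, bond orders sum to 4 (valence 4) → 0 H
  atom 3: O, bond orders sum to 2 (valence 2) → 0 H
  atom 4: C, bond orders sum to 4 (valence 4) → 0 H
  atom 5: C, bond orders sum to 4 (valence 4) → 0 H
  atom 6: Br (halogen, monovalent) → 0 H
  atom 7: C, bond orders sum to 3 (valence 4) → 1 H
  atom 8: C, bond orders sum to 3 (valence 4) → 1 H
  atom 9: C, bond orders sum to 4 (valence 4) → 0 H
  atom 10: C, bond orders sum to 3 (valence 4) → 1 H
  atom 11: S, bond orders sum to 1 (valence 2) → 1 H
Totals → C:8, H:7, Br:1, O:1, S:1.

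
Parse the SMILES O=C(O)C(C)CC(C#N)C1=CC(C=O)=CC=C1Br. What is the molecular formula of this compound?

Walk through each heavy atom and fill implicit hydrogens from standard valence (C 4, N 3, O 2, S 2, halogen 1):
  atom 1: O, bond orders sum to 2 (valence 2) → 0 H
  atom 2: C, bond orders sum to 4 (valence 4) → 0 H
  atom 3: O, bond orders sum to 1 (valence 2) → 1 H
  atom 4: C, bond orders sum to 3 (valence 4) → 1 H
  atom 5: C, bond orders sum to 1 (valence 4) → 3 H
  atom 6: C, bond orders sum to 2 (valence 4) → 2 H
  atom 7: C, bond orders sum to 3 (valence 4) → 1 H
  atom 8: C, bond orders sum to 4 (valence 4) → 0 H
  atom 9: N, bond orders sum to 3 (valence 3) → 0 H
  atom 10: C, bond orders sum to 4 (valence 4) → 0 H
  atom 11: C, bond orders sum to 3 (valence 4) → 1 H
  atom 12: C, bond orders sum to 4 (valence 4) → 0 H
  atom 13: C, bond orders sum to 3 (valence 4) → 1 H
  atom 14: O, bond orders sum to 2 (valence 2) → 0 H
  atom 15: C, bond orders sum to 3 (valence 4) → 1 H
  atom 16: C, bond orders sum to 3 (valence 4) → 1 H
  atom 17: C, bond orders sum to 4 (valence 4) → 0 H
  atom 18: Br (halogen, monovalent) → 0 H
Totals → C:13, H:12, Br:1, N:1, O:3.
In Hill order: C13H12BrNO3.

C13H12BrNO3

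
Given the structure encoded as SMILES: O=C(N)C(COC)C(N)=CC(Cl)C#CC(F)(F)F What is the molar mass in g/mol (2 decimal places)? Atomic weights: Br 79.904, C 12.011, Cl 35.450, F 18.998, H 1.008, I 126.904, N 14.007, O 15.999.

284.66 g/mol

First, the molecular formula is C10H12ClF3N2O2 (counting implicit H from valence).
  C: 10 × 12.011 = 120.110
  Cl: 1 × 35.450 = 35.450
  F: 3 × 18.998 = 56.994
  H: 12 × 1.008 = 12.096
  N: 2 × 14.007 = 28.014
  O: 2 × 15.999 = 31.998
Sum: 10×12.011 + 1×35.450 + 3×18.998 + 12×1.008 + 2×14.007 + 2×15.999 = 284.662 → 284.66 g/mol.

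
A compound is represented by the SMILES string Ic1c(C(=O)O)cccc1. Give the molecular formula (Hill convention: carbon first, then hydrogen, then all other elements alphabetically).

C7H5IO2

Walk through each heavy atom and fill implicit hydrogens from standard valence (C 4, N 3, O 2, S 2, halogen 1); for lowercase aromatic atoms, an aromatic c carries 1 H when it has two neighbours and 0 H with three, and aromatic n carries 0 H:
  atom 1: I (halogen, monovalent) → 0 H
  atom 2: aromatic c, 3 neighbours → 0 H
  atom 3: aromatic c, 3 neighbours → 0 H
  atom 4: C, bond orders sum to 4 (valence 4) → 0 H
  atom 5: O, bond orders sum to 2 (valence 2) → 0 H
  atom 6: O, bond orders sum to 1 (valence 2) → 1 H
  atom 7: aromatic c, 2 neighbours → 1 H
  atom 8: aromatic c, 2 neighbours → 1 H
  atom 9: aromatic c, 2 neighbours → 1 H
  atom 10: aromatic c, 2 neighbours → 1 H
Totals → C:7, H:5, I:1, O:2.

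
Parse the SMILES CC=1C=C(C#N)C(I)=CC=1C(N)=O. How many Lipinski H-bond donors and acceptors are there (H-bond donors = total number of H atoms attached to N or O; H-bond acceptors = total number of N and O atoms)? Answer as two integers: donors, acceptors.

Donors: find every N or O and count the H atoms it carries.
  atom 6 (N): bond orders sum to 3 → 0 H
  atom 12 (N): bond orders sum to 1 → 2 H
  atom 13 (O): bond orders sum to 2 → 0 H
Lipinski HBD = 2.
Acceptors: N atoms = 2, O atoms = 1 → HBA = 3.

2, 3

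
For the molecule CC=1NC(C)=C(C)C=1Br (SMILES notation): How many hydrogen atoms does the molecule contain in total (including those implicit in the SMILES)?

Walk through each heavy atom and fill implicit hydrogens from standard valence (C 4, N 3, O 2, S 2, halogen 1):
  atom 1: C, bond orders sum to 1 (valence 4) → 3 H
  atom 2: C, bond orders sum to 4 (valence 4) → 0 H
  atom 3: N, bond orders sum to 2 (valence 3) → 1 H
  atom 4: C, bond orders sum to 4 (valence 4) → 0 H
  atom 5: C, bond orders sum to 1 (valence 4) → 3 H
  atom 6: C, bond orders sum to 4 (valence 4) → 0 H
  atom 7: C, bond orders sum to 1 (valence 4) → 3 H
  atom 8: C, bond orders sum to 4 (valence 4) → 0 H
  atom 9: Br (halogen, monovalent) → 0 H
Total hydrogens: 10.

10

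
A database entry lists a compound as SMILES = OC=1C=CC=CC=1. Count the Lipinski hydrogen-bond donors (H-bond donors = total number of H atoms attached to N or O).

Donors: find every N or O and count the H atoms it carries.
  atom 1 (O): bond orders sum to 1 → 1 H
Lipinski HBD = 1.

1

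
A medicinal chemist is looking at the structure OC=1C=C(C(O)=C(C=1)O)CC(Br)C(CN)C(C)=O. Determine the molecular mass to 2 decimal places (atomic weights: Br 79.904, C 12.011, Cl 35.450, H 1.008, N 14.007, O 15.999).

318.17 g/mol

First, the molecular formula is C12H16BrNO4 (counting implicit H from valence).
  Br: 1 × 79.904 = 79.904
  C: 12 × 12.011 = 144.132
  H: 16 × 1.008 = 16.128
  N: 1 × 14.007 = 14.007
  O: 4 × 15.999 = 63.996
Sum: 1×79.904 + 12×12.011 + 16×1.008 + 1×14.007 + 4×15.999 = 318.167 → 318.17 g/mol.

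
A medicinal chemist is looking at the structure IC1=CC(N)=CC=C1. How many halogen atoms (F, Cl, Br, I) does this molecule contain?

Halogen atoms appear at heavy-atom position 1 (1×I).
Other groups present: 1 primary amine.
Halogen count: 1.

1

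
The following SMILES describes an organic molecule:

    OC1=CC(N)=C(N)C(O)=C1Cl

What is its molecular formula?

Walk through each heavy atom and fill implicit hydrogens from standard valence (C 4, N 3, O 2, S 2, halogen 1):
  atom 1: O, bond orders sum to 1 (valence 2) → 1 H
  atom 2: C, bond orders sum to 4 (valence 4) → 0 H
  atom 3: C, bond orders sum to 3 (valence 4) → 1 H
  atom 4: C, bond orders sum to 4 (valence 4) → 0 H
  atom 5: N, bond orders sum to 1 (valence 3) → 2 H
  atom 6: C, bond orders sum to 4 (valence 4) → 0 H
  atom 7: N, bond orders sum to 1 (valence 3) → 2 H
  atom 8: C, bond orders sum to 4 (valence 4) → 0 H
  atom 9: O, bond orders sum to 1 (valence 2) → 1 H
  atom 10: C, bond orders sum to 4 (valence 4) → 0 H
  atom 11: Cl (halogen, monovalent) → 0 H
Totals → C:6, H:7, Cl:1, N:2, O:2.
In Hill order: C6H7ClN2O2.

C6H7ClN2O2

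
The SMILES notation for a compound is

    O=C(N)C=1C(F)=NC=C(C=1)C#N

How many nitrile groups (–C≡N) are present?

The nitrile motif appears at heavy-atom position 11 in the SMILES.
Other groups present: 1 amide.
Nitrile count: 1.

1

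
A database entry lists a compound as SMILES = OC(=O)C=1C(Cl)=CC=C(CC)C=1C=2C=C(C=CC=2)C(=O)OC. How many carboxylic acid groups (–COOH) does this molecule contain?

The carboxylic acid motif appears at heavy-atom position 2 in the SMILES.
Other groups present: 1 ester.
Carboxylic acid count: 1.

1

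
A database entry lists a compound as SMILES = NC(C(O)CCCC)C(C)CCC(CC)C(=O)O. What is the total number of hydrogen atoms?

Walk through each heavy atom and fill implicit hydrogens from standard valence (C 4, N 3, O 2, S 2, halogen 1):
  atom 1: N, bond orders sum to 1 (valence 3) → 2 H
  atom 2: C, bond orders sum to 3 (valence 4) → 1 H
  atom 3: C, bond orders sum to 3 (valence 4) → 1 H
  atom 4: O, bond orders sum to 1 (valence 2) → 1 H
  atom 5: C, bond orders sum to 2 (valence 4) → 2 H
  atom 6: C, bond orders sum to 2 (valence 4) → 2 H
  atom 7: C, bond orders sum to 2 (valence 4) → 2 H
  atom 8: C, bond orders sum to 1 (valence 4) → 3 H
  atom 9: C, bond orders sum to 3 (valence 4) → 1 H
  atom 10: C, bond orders sum to 1 (valence 4) → 3 H
  atom 11: C, bond orders sum to 2 (valence 4) → 2 H
  atom 12: C, bond orders sum to 2 (valence 4) → 2 H
  atom 13: C, bond orders sum to 3 (valence 4) → 1 H
  atom 14: C, bond orders sum to 2 (valence 4) → 2 H
  atom 15: C, bond orders sum to 1 (valence 4) → 3 H
  atom 16: C, bond orders sum to 4 (valence 4) → 0 H
  atom 17: O, bond orders sum to 2 (valence 2) → 0 H
  atom 18: O, bond orders sum to 1 (valence 2) → 1 H
Total hydrogens: 29.

29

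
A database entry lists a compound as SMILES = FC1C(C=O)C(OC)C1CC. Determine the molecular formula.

Walk through each heavy atom and fill implicit hydrogens from standard valence (C 4, N 3, O 2, S 2, halogen 1):
  atom 1: F (halogen, monovalent) → 0 H
  atom 2: C, bond orders sum to 3 (valence 4) → 1 H
  atom 3: C, bond orders sum to 3 (valence 4) → 1 H
  atom 4: C, bond orders sum to 3 (valence 4) → 1 H
  atom 5: O, bond orders sum to 2 (valence 2) → 0 H
  atom 6: C, bond orders sum to 3 (valence 4) → 1 H
  atom 7: O, bond orders sum to 2 (valence 2) → 0 H
  atom 8: C, bond orders sum to 1 (valence 4) → 3 H
  atom 9: C, bond orders sum to 3 (valence 4) → 1 H
  atom 10: C, bond orders sum to 2 (valence 4) → 2 H
  atom 11: C, bond orders sum to 1 (valence 4) → 3 H
Totals → C:8, H:13, F:1, O:2.

C8H13FO2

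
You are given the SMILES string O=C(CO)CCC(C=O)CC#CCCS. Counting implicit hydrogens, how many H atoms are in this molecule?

16

Walk through each heavy atom and fill implicit hydrogens from standard valence (C 4, N 3, O 2, S 2, halogen 1):
  atom 1: O, bond orders sum to 2 (valence 2) → 0 H
  atom 2: C, bond orders sum to 4 (valence 4) → 0 H
  atom 3: C, bond orders sum to 2 (valence 4) → 2 H
  atom 4: O, bond orders sum to 1 (valence 2) → 1 H
  atom 5: C, bond orders sum to 2 (valence 4) → 2 H
  atom 6: C, bond orders sum to 2 (valence 4) → 2 H
  atom 7: C, bond orders sum to 3 (valence 4) → 1 H
  atom 8: C, bond orders sum to 3 (valence 4) → 1 H
  atom 9: O, bond orders sum to 2 (valence 2) → 0 H
  atom 10: C, bond orders sum to 2 (valence 4) → 2 H
  atom 11: C, bond orders sum to 4 (valence 4) → 0 H
  atom 12: C, bond orders sum to 4 (valence 4) → 0 H
  atom 13: C, bond orders sum to 2 (valence 4) → 2 H
  atom 14: C, bond orders sum to 2 (valence 4) → 2 H
  atom 15: S, bond orders sum to 1 (valence 2) → 1 H
Total hydrogens: 16.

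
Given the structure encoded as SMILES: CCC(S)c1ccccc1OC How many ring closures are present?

In SMILES, each pair of matching ring-closure digits denotes one ring-closing bond; the number of such bonds equals the number of independent rings.
Ring-closure bonds here: 1.

1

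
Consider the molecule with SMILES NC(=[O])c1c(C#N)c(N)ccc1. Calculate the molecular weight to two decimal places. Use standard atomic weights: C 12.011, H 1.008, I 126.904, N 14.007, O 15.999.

161.16 g/mol

First, the molecular formula is C8H7N3O (counting implicit H from valence).
  C: 8 × 12.011 = 96.088
  H: 7 × 1.008 = 7.056
  N: 3 × 14.007 = 42.021
  O: 1 × 15.999 = 15.999
Sum: 8×12.011 + 7×1.008 + 3×14.007 + 1×15.999 = 161.164 → 161.16 g/mol.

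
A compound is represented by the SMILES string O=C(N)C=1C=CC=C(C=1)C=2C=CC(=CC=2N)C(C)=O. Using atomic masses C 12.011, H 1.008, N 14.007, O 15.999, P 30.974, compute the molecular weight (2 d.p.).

First, the molecular formula is C15H14N2O2 (counting implicit H from valence).
  C: 15 × 12.011 = 180.165
  H: 14 × 1.008 = 14.112
  N: 2 × 14.007 = 28.014
  O: 2 × 15.999 = 31.998
Sum: 15×12.011 + 14×1.008 + 2×14.007 + 2×15.999 = 254.289 → 254.29 g/mol.

254.29 g/mol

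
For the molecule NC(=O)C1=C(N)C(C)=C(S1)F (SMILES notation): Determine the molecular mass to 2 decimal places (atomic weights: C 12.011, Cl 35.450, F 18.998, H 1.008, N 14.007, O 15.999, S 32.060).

First, the molecular formula is C6H7FN2OS (counting implicit H from valence).
  C: 6 × 12.011 = 72.066
  F: 1 × 18.998 = 18.998
  H: 7 × 1.008 = 7.056
  N: 2 × 14.007 = 28.014
  O: 1 × 15.999 = 15.999
  S: 1 × 32.060 = 32.060
Sum: 6×12.011 + 1×18.998 + 7×1.008 + 2×14.007 + 1×15.999 + 1×32.060 = 174.193 → 174.19 g/mol.

174.19 g/mol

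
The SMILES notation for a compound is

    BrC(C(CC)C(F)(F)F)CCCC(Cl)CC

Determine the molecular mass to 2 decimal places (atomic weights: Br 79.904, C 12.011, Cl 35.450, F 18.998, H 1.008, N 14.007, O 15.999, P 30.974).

First, the molecular formula is C11H19BrClF3 (counting implicit H from valence).
  Br: 1 × 79.904 = 79.904
  C: 11 × 12.011 = 132.121
  Cl: 1 × 35.450 = 35.450
  F: 3 × 18.998 = 56.994
  H: 19 × 1.008 = 19.152
Sum: 1×79.904 + 11×12.011 + 1×35.450 + 3×18.998 + 19×1.008 = 323.621 → 323.62 g/mol.

323.62 g/mol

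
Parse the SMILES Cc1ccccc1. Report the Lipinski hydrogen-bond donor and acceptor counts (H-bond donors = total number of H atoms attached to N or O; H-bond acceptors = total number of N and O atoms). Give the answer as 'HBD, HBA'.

Donors: find every N or O and count the H atoms it carries.
  (no N or O atoms present)
Lipinski HBD = 0.
Acceptors: N atoms = 0, O atoms = 0 → HBA = 0.

0, 0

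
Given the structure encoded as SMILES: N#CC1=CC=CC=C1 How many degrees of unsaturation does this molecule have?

Molecular formula: C7H5N.
DoU = (2C + 2 + N − H − X) / 2, where X is the halogen count and O/S are ignored.
    = (2·7 + 2 + 1 − 5 − 0) / 2 = 12 / 2 = 6.

6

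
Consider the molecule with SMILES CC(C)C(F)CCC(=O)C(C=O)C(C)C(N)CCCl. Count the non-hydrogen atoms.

Every atom symbol written in the SMILES (organic subset) is one heavy atom; implicit H are not written.
Heavy atoms by element → C:14, Cl:1, F:1, N:1, O:2.
Total: 19.

19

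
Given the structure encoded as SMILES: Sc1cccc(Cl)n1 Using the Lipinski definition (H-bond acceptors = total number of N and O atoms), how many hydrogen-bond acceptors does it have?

N atoms: 1; O atoms: 0.
Lipinski HBA = 1 + 0 = 1.

1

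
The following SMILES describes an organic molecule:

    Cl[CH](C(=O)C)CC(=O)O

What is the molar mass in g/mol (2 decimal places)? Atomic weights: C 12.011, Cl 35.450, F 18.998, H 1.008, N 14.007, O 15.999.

First, the molecular formula is C5H7ClO3 (counting implicit H from valence).
  C: 5 × 12.011 = 60.055
  Cl: 1 × 35.450 = 35.450
  H: 7 × 1.008 = 7.056
  O: 3 × 15.999 = 47.997
Sum: 5×12.011 + 1×35.450 + 7×1.008 + 3×15.999 = 150.558 → 150.56 g/mol.

150.56 g/mol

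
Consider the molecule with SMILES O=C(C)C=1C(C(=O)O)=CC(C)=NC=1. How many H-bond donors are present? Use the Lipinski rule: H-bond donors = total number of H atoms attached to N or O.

Donors: find every N or O and count the H atoms it carries.
  atom 1 (O): bond orders sum to 2 → 0 H
  atom 7 (O): bond orders sum to 2 → 0 H
  atom 8 (O): bond orders sum to 1 → 1 H
  atom 12 (N): bond orders sum to 3 → 0 H
Lipinski HBD = 1.

1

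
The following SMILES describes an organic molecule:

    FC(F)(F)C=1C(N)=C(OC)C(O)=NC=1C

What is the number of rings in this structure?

In SMILES, each pair of matching ring-closure digits denotes one ring-closing bond; the number of such bonds equals the number of independent rings.
Ring-closure bonds here: 1.

1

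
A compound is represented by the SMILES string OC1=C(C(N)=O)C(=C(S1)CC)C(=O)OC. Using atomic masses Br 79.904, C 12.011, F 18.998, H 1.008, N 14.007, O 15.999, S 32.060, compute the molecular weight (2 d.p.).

229.25 g/mol

First, the molecular formula is C9H11NO4S (counting implicit H from valence).
  C: 9 × 12.011 = 108.099
  H: 11 × 1.008 = 11.088
  N: 1 × 14.007 = 14.007
  O: 4 × 15.999 = 63.996
  S: 1 × 32.060 = 32.060
Sum: 9×12.011 + 11×1.008 + 1×14.007 + 4×15.999 + 1×32.060 = 229.250 → 229.25 g/mol.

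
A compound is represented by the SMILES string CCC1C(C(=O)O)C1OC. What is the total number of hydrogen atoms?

Walk through each heavy atom and fill implicit hydrogens from standard valence (C 4, N 3, O 2, S 2, halogen 1):
  atom 1: C, bond orders sum to 1 (valence 4) → 3 H
  atom 2: C, bond orders sum to 2 (valence 4) → 2 H
  atom 3: C, bond orders sum to 3 (valence 4) → 1 H
  atom 4: C, bond orders sum to 3 (valence 4) → 1 H
  atom 5: C, bond orders sum to 4 (valence 4) → 0 H
  atom 6: O, bond orders sum to 2 (valence 2) → 0 H
  atom 7: O, bond orders sum to 1 (valence 2) → 1 H
  atom 8: C, bond orders sum to 3 (valence 4) → 1 H
  atom 9: O, bond orders sum to 2 (valence 2) → 0 H
  atom 10: C, bond orders sum to 1 (valence 4) → 3 H
Total hydrogens: 12.

12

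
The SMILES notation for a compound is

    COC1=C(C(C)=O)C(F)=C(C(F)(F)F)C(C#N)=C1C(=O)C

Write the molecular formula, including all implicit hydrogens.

C13H9F4NO3

Walk through each heavy atom and fill implicit hydrogens from standard valence (C 4, N 3, O 2, S 2, halogen 1):
  atom 1: C, bond orders sum to 1 (valence 4) → 3 H
  atom 2: O, bond orders sum to 2 (valence 2) → 0 H
  atom 3: C, bond orders sum to 4 (valence 4) → 0 H
  atom 4: C, bond orders sum to 4 (valence 4) → 0 H
  atom 5: C, bond orders sum to 4 (valence 4) → 0 H
  atom 6: C, bond orders sum to 1 (valence 4) → 3 H
  atom 7: O, bond orders sum to 2 (valence 2) → 0 H
  atom 8: C, bond orders sum to 4 (valence 4) → 0 H
  atom 9: F (halogen, monovalent) → 0 H
  atom 10: C, bond orders sum to 4 (valence 4) → 0 H
  atom 11: C, bond orders sum to 4 (valence 4) → 0 H
  atom 12: F (halogen, monovalent) → 0 H
  atom 13: F (halogen, monovalent) → 0 H
  atom 14: F (halogen, monovalent) → 0 H
  atom 15: C, bond orders sum to 4 (valence 4) → 0 H
  atom 16: C, bond orders sum to 4 (valence 4) → 0 H
  atom 17: N, bond orders sum to 3 (valence 3) → 0 H
  atom 18: C, bond orders sum to 4 (valence 4) → 0 H
  atom 19: C, bond orders sum to 4 (valence 4) → 0 H
  atom 20: O, bond orders sum to 2 (valence 2) → 0 H
  atom 21: C, bond orders sum to 1 (valence 4) → 3 H
Totals → C:13, H:9, F:4, N:1, O:3.
In Hill order: C13H9F4NO3.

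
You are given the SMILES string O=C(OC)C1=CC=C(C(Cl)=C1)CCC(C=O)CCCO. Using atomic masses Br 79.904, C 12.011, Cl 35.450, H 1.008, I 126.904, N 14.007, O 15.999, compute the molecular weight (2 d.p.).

First, the molecular formula is C15H19ClO4 (counting implicit H from valence).
  C: 15 × 12.011 = 180.165
  Cl: 1 × 35.450 = 35.450
  H: 19 × 1.008 = 19.152
  O: 4 × 15.999 = 63.996
Sum: 15×12.011 + 1×35.450 + 19×1.008 + 4×15.999 = 298.763 → 298.76 g/mol.

298.76 g/mol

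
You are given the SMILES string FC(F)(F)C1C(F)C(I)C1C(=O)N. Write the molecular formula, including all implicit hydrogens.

C6H6F4INO

Walk through each heavy atom and fill implicit hydrogens from standard valence (C 4, N 3, O 2, S 2, halogen 1):
  atom 1: F (halogen, monovalent) → 0 H
  atom 2: C, bond orders sum to 4 (valence 4) → 0 H
  atom 3: F (halogen, monovalent) → 0 H
  atom 4: F (halogen, monovalent) → 0 H
  atom 5: C, bond orders sum to 3 (valence 4) → 1 H
  atom 6: C, bond orders sum to 3 (valence 4) → 1 H
  atom 7: F (halogen, monovalent) → 0 H
  atom 8: C, bond orders sum to 3 (valence 4) → 1 H
  atom 9: I (halogen, monovalent) → 0 H
  atom 10: C, bond orders sum to 3 (valence 4) → 1 H
  atom 11: C, bond orders sum to 4 (valence 4) → 0 H
  atom 12: O, bond orders sum to 2 (valence 2) → 0 H
  atom 13: N, bond orders sum to 1 (valence 3) → 2 H
Totals → C:6, H:6, F:4, I:1, N:1, O:1.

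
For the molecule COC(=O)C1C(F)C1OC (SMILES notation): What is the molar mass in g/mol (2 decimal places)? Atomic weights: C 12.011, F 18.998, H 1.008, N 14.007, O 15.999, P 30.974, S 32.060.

First, the molecular formula is C6H9FO3 (counting implicit H from valence).
  C: 6 × 12.011 = 72.066
  F: 1 × 18.998 = 18.998
  H: 9 × 1.008 = 9.072
  O: 3 × 15.999 = 47.997
Sum: 6×12.011 + 1×18.998 + 9×1.008 + 3×15.999 = 148.133 → 148.13 g/mol.

148.13 g/mol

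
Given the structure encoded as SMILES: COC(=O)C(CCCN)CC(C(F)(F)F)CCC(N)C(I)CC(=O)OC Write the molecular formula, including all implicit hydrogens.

C16H28F3IN2O4

Walk through each heavy atom and fill implicit hydrogens from standard valence (C 4, N 3, O 2, S 2, halogen 1):
  atom 1: C, bond orders sum to 1 (valence 4) → 3 H
  atom 2: O, bond orders sum to 2 (valence 2) → 0 H
  atom 3: C, bond orders sum to 4 (valence 4) → 0 H
  atom 4: O, bond orders sum to 2 (valence 2) → 0 H
  atom 5: C, bond orders sum to 3 (valence 4) → 1 H
  atom 6: C, bond orders sum to 2 (valence 4) → 2 H
  atom 7: C, bond orders sum to 2 (valence 4) → 2 H
  atom 8: C, bond orders sum to 2 (valence 4) → 2 H
  atom 9: N, bond orders sum to 1 (valence 3) → 2 H
  atom 10: C, bond orders sum to 2 (valence 4) → 2 H
  atom 11: C, bond orders sum to 3 (valence 4) → 1 H
  atom 12: C, bond orders sum to 4 (valence 4) → 0 H
  atom 13: F (halogen, monovalent) → 0 H
  atom 14: F (halogen, monovalent) → 0 H
  atom 15: F (halogen, monovalent) → 0 H
  atom 16: C, bond orders sum to 2 (valence 4) → 2 H
  atom 17: C, bond orders sum to 2 (valence 4) → 2 H
  atom 18: C, bond orders sum to 3 (valence 4) → 1 H
  atom 19: N, bond orders sum to 1 (valence 3) → 2 H
  atom 20: C, bond orders sum to 3 (valence 4) → 1 H
  atom 21: I (halogen, monovalent) → 0 H
  atom 22: C, bond orders sum to 2 (valence 4) → 2 H
  atom 23: C, bond orders sum to 4 (valence 4) → 0 H
  atom 24: O, bond orders sum to 2 (valence 2) → 0 H
  atom 25: O, bond orders sum to 2 (valence 2) → 0 H
  atom 26: C, bond orders sum to 1 (valence 4) → 3 H
Totals → C:16, H:28, F:3, I:1, N:2, O:4.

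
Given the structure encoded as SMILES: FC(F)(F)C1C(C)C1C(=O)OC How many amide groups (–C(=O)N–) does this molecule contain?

0

Scan the SMILES for the amide motif — none present.
Groups that are present: 1 ester.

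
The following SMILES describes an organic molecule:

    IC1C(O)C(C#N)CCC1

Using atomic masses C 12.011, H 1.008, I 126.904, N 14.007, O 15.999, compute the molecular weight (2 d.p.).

251.07 g/mol

First, the molecular formula is C7H10INO (counting implicit H from valence).
  C: 7 × 12.011 = 84.077
  H: 10 × 1.008 = 10.080
  I: 1 × 126.904 = 126.904
  N: 1 × 14.007 = 14.007
  O: 1 × 15.999 = 15.999
Sum: 7×12.011 + 10×1.008 + 1×126.904 + 1×14.007 + 1×15.999 = 251.067 → 251.07 g/mol.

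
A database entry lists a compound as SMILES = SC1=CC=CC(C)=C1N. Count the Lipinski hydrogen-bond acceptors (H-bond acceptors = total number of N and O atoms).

N atoms: 1; O atoms: 0.
Lipinski HBA = 1 + 0 = 1.

1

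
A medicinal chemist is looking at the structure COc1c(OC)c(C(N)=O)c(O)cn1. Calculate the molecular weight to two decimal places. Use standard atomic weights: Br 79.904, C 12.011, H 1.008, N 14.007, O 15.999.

First, the molecular formula is C8H10N2O4 (counting implicit H from valence).
  C: 8 × 12.011 = 96.088
  H: 10 × 1.008 = 10.080
  N: 2 × 14.007 = 28.014
  O: 4 × 15.999 = 63.996
Sum: 8×12.011 + 10×1.008 + 2×14.007 + 4×15.999 = 198.178 → 198.18 g/mol.

198.18 g/mol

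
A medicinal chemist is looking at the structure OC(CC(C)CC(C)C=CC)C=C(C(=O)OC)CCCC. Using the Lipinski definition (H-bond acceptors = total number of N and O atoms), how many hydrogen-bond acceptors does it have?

N atoms: 0; O atoms: 3.
Lipinski HBA = 0 + 3 = 3.

3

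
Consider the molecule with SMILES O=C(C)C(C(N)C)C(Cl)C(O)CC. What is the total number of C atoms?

Count every carbon token in the SMILES (each C, including those in ring-closure positions and inside branches).
Carbon count: 9.

9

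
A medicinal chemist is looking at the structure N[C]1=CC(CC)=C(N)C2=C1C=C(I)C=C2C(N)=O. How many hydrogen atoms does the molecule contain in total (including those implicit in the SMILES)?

14

Walk through each heavy atom and fill implicit hydrogens from standard valence (C 4, N 3, O 2, S 2, halogen 1):
  atom 1: N, bond orders sum to 1 (valence 3) → 2 H
  atom 2: C with explicit H count 0
  atom 3: C, bond orders sum to 3 (valence 4) → 1 H
  atom 4: C, bond orders sum to 4 (valence 4) → 0 H
  atom 5: C, bond orders sum to 2 (valence 4) → 2 H
  atom 6: C, bond orders sum to 1 (valence 4) → 3 H
  atom 7: C, bond orders sum to 4 (valence 4) → 0 H
  atom 8: N, bond orders sum to 1 (valence 3) → 2 H
  atom 9: C, bond orders sum to 4 (valence 4) → 0 H
  atom 10: C, bond orders sum to 4 (valence 4) → 0 H
  atom 11: C, bond orders sum to 3 (valence 4) → 1 H
  atom 12: C, bond orders sum to 4 (valence 4) → 0 H
  atom 13: I (halogen, monovalent) → 0 H
  atom 14: C, bond orders sum to 3 (valence 4) → 1 H
  atom 15: C, bond orders sum to 4 (valence 4) → 0 H
  atom 16: C, bond orders sum to 4 (valence 4) → 0 H
  atom 17: N, bond orders sum to 1 (valence 3) → 2 H
  atom 18: O, bond orders sum to 2 (valence 2) → 0 H
Total hydrogens: 14.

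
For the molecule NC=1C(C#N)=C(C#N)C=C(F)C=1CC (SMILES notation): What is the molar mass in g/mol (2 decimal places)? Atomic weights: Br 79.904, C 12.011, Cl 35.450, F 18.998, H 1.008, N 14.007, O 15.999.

First, the molecular formula is C10H8FN3 (counting implicit H from valence).
  C: 10 × 12.011 = 120.110
  F: 1 × 18.998 = 18.998
  H: 8 × 1.008 = 8.064
  N: 3 × 14.007 = 42.021
Sum: 10×12.011 + 1×18.998 + 8×1.008 + 3×14.007 = 189.193 → 189.19 g/mol.

189.19 g/mol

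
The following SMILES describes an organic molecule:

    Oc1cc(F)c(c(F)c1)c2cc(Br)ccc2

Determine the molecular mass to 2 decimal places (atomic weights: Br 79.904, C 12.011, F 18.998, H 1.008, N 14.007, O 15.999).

285.09 g/mol

First, the molecular formula is C12H7BrF2O (counting implicit H from valence).
  Br: 1 × 79.904 = 79.904
  C: 12 × 12.011 = 144.132
  F: 2 × 18.998 = 37.996
  H: 7 × 1.008 = 7.056
  O: 1 × 15.999 = 15.999
Sum: 1×79.904 + 12×12.011 + 2×18.998 + 7×1.008 + 1×15.999 = 285.087 → 285.09 g/mol.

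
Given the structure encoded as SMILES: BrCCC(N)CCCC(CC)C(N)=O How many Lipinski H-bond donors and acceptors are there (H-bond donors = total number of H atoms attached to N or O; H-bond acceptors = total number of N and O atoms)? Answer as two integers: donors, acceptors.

4, 3

Donors: find every N or O and count the H atoms it carries.
  atom 5 (N): bond orders sum to 1 → 2 H
  atom 13 (N): bond orders sum to 1 → 2 H
  atom 14 (O): bond orders sum to 2 → 0 H
Lipinski HBD = 4.
Acceptors: N atoms = 2, O atoms = 1 → HBA = 3.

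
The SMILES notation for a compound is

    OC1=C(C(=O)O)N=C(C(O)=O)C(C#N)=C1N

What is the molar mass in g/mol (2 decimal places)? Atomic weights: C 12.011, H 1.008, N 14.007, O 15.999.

223.14 g/mol

First, the molecular formula is C8H5N3O5 (counting implicit H from valence).
  C: 8 × 12.011 = 96.088
  H: 5 × 1.008 = 5.040
  N: 3 × 14.007 = 42.021
  O: 5 × 15.999 = 79.995
Sum: 8×12.011 + 5×1.008 + 3×14.007 + 5×15.999 = 223.144 → 223.14 g/mol.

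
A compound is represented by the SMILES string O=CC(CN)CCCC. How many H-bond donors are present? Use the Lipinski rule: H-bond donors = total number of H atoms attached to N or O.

Donors: find every N or O and count the H atoms it carries.
  atom 1 (O): bond orders sum to 2 → 0 H
  atom 5 (N): bond orders sum to 1 → 2 H
Lipinski HBD = 2.

2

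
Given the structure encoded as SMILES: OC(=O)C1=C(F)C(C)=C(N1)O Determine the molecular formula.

C6H6FNO3

Walk through each heavy atom and fill implicit hydrogens from standard valence (C 4, N 3, O 2, S 2, halogen 1):
  atom 1: O, bond orders sum to 1 (valence 2) → 1 H
  atom 2: C, bond orders sum to 4 (valence 4) → 0 H
  atom 3: O, bond orders sum to 2 (valence 2) → 0 H
  atom 4: C, bond orders sum to 4 (valence 4) → 0 H
  atom 5: C, bond orders sum to 4 (valence 4) → 0 H
  atom 6: F (halogen, monovalent) → 0 H
  atom 7: C, bond orders sum to 4 (valence 4) → 0 H
  atom 8: C, bond orders sum to 1 (valence 4) → 3 H
  atom 9: C, bond orders sum to 4 (valence 4) → 0 H
  atom 10: N, bond orders sum to 2 (valence 3) → 1 H
  atom 11: O, bond orders sum to 1 (valence 2) → 1 H
Totals → C:6, H:6, F:1, N:1, O:3.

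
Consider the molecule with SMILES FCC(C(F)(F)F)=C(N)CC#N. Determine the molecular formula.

C6H6F4N2

Walk through each heavy atom and fill implicit hydrogens from standard valence (C 4, N 3, O 2, S 2, halogen 1):
  atom 1: F (halogen, monovalent) → 0 H
  atom 2: C, bond orders sum to 2 (valence 4) → 2 H
  atom 3: C, bond orders sum to 4 (valence 4) → 0 H
  atom 4: C, bond orders sum to 4 (valence 4) → 0 H
  atom 5: F (halogen, monovalent) → 0 H
  atom 6: F (halogen, monovalent) → 0 H
  atom 7: F (halogen, monovalent) → 0 H
  atom 8: C, bond orders sum to 4 (valence 4) → 0 H
  atom 9: N, bond orders sum to 1 (valence 3) → 2 H
  atom 10: C, bond orders sum to 2 (valence 4) → 2 H
  atom 11: C, bond orders sum to 4 (valence 4) → 0 H
  atom 12: N, bond orders sum to 3 (valence 3) → 0 H
Totals → C:6, H:6, F:4, N:2.
In Hill order: C6H6F4N2.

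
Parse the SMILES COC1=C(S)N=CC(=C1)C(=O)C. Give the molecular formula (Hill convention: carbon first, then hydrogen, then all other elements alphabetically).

Walk through each heavy atom and fill implicit hydrogens from standard valence (C 4, N 3, O 2, S 2, halogen 1):
  atom 1: C, bond orders sum to 1 (valence 4) → 3 H
  atom 2: O, bond orders sum to 2 (valence 2) → 0 H
  atom 3: C, bond orders sum to 4 (valence 4) → 0 H
  atom 4: C, bond orders sum to 4 (valence 4) → 0 H
  atom 5: S, bond orders sum to 1 (valence 2) → 1 H
  atom 6: N, bond orders sum to 3 (valence 3) → 0 H
  atom 7: C, bond orders sum to 3 (valence 4) → 1 H
  atom 8: C, bond orders sum to 4 (valence 4) → 0 H
  atom 9: C, bond orders sum to 3 (valence 4) → 1 H
  atom 10: C, bond orders sum to 4 (valence 4) → 0 H
  atom 11: O, bond orders sum to 2 (valence 2) → 0 H
  atom 12: C, bond orders sum to 1 (valence 4) → 3 H
Totals → C:8, H:9, N:1, O:2, S:1.
In Hill order: C8H9NO2S.

C8H9NO2S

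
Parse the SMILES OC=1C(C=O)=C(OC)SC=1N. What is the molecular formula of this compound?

C6H7NO3S

Walk through each heavy atom and fill implicit hydrogens from standard valence (C 4, N 3, O 2, S 2, halogen 1):
  atom 1: O, bond orders sum to 1 (valence 2) → 1 H
  atom 2: C, bond orders sum to 4 (valence 4) → 0 H
  atom 3: C, bond orders sum to 4 (valence 4) → 0 H
  atom 4: C, bond orders sum to 3 (valence 4) → 1 H
  atom 5: O, bond orders sum to 2 (valence 2) → 0 H
  atom 6: C, bond orders sum to 4 (valence 4) → 0 H
  atom 7: O, bond orders sum to 2 (valence 2) → 0 H
  atom 8: C, bond orders sum to 1 (valence 4) → 3 H
  atom 9: S, bond orders sum to 2 (valence 2) → 0 H
  atom 10: C, bond orders sum to 4 (valence 4) → 0 H
  atom 11: N, bond orders sum to 1 (valence 3) → 2 H
Totals → C:6, H:7, N:1, O:3, S:1.
In Hill order: C6H7NO3S.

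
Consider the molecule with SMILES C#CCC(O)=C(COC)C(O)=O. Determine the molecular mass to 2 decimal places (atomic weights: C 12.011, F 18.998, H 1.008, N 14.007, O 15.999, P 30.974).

170.16 g/mol

First, the molecular formula is C8H10O4 (counting implicit H from valence).
  C: 8 × 12.011 = 96.088
  H: 10 × 1.008 = 10.080
  O: 4 × 15.999 = 63.996
Sum: 8×12.011 + 10×1.008 + 4×15.999 = 170.164 → 170.16 g/mol.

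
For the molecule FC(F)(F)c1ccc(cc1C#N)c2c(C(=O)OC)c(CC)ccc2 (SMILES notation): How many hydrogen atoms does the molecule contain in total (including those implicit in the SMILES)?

Walk through each heavy atom and fill implicit hydrogens from standard valence (C 4, N 3, O 2, S 2, halogen 1); for lowercase aromatic atoms, an aromatic c carries 1 H when it has two neighbours and 0 H with three, and aromatic n carries 0 H:
  atom 1: F (halogen, monovalent) → 0 H
  atom 2: C, bond orders sum to 4 (valence 4) → 0 H
  atom 3: F (halogen, monovalent) → 0 H
  atom 4: F (halogen, monovalent) → 0 H
  atom 5: aromatic c, 3 neighbours → 0 H
  atom 6: aromatic c, 2 neighbours → 1 H
  atom 7: aromatic c, 2 neighbours → 1 H
  atom 8: aromatic c, 3 neighbours → 0 H
  atom 9: aromatic c, 2 neighbours → 1 H
  atom 10: aromatic c, 3 neighbours → 0 H
  atom 11: C, bond orders sum to 4 (valence 4) → 0 H
  atom 12: N, bond orders sum to 3 (valence 3) → 0 H
  atom 13: aromatic c, 3 neighbours → 0 H
  atom 14: aromatic c, 3 neighbours → 0 H
  atom 15: C, bond orders sum to 4 (valence 4) → 0 H
  atom 16: O, bond orders sum to 2 (valence 2) → 0 H
  atom 17: O, bond orders sum to 2 (valence 2) → 0 H
  atom 18: C, bond orders sum to 1 (valence 4) → 3 H
  atom 19: aromatic c, 3 neighbours → 0 H
  atom 20: C, bond orders sum to 2 (valence 4) → 2 H
  atom 21: C, bond orders sum to 1 (valence 4) → 3 H
  atom 22: aromatic c, 2 neighbours → 1 H
  atom 23: aromatic c, 2 neighbours → 1 H
  atom 24: aromatic c, 2 neighbours → 1 H
Total hydrogens: 14.

14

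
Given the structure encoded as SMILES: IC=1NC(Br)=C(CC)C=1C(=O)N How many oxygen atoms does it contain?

Scan the SMILES for O atoms (remember two-letter symbols like Cl and Br are single atoms).
Oxygen count: 1.

1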